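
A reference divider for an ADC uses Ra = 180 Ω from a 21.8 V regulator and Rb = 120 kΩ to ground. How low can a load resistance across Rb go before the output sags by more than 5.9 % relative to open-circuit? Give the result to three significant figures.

Output resistance R_th = Ra‖Rb = (180 × 120000)/120200 = 179.7 Ω.
The fractional drop is R_th/(R_th + R_L); requiring this ≤ 0.0590 gives R_L ≥ R_th(1/0.0590 − 1) = 179.7 × 15.95 = 2.87 kΩ.

R_L(min) ≈ 2.87 kΩ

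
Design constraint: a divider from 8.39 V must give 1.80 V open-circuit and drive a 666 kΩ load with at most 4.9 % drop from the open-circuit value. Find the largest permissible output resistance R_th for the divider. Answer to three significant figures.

Loading drop = R_th/(R_th + R_L) ≤ 0.0490, so R_th ≤ R_L · ε/(1−ε) = 666 kΩ × 0.0490/0.9510 = 34.3 kΩ.

R_th ≤ 34.3 kΩ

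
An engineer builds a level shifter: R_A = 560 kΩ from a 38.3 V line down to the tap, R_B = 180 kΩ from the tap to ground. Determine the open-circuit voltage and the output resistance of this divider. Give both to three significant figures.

V_th = 9.32 V, R_th = 136 kΩ

V_th is the open-circuit tap voltage: 38.3 × 180/(560 + 180) = 9.32 V.
With the supply zeroed, R_A and R_B appear in parallel from the tap: R_th = R_A‖R_B = (560 × 180)/740.0 = 136 kΩ.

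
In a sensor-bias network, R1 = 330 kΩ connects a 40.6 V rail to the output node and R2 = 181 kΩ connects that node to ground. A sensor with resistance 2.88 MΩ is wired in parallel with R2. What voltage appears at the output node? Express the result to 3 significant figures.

The load sits in parallel with R2: R2‖R_L = (181 × 2880) / (181 + 2880) = 170.3 kΩ.
V_out = 40.6 × 170.3 / (330 + 170.3) = 40.6 × 170.3/500.3 = 13.8 V.

V_out ≈ 13.8 V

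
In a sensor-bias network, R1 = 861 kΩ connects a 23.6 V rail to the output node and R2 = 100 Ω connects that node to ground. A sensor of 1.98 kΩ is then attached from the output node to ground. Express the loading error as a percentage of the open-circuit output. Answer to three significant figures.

4.81 %

The divider's output (Thévenin) resistance is R1‖R2 = 99.99 Ω.
Fractional drop under load = R_th/(R_th + R_L) = 99.99 / (99.99 + 1980) = 0.04807.
So the output falls by 4.81 %.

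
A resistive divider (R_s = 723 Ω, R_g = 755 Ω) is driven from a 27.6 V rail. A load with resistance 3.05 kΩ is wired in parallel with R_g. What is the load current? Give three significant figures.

R_g‖R_L = 605.2 Ω; V_out = 27.6 × 605.2/1328 = 12.58 V.
I_L = V_out / R_L = 12.58 / 3.05 kΩ = 4.12 mA.

I_L ≈ 4.12 mA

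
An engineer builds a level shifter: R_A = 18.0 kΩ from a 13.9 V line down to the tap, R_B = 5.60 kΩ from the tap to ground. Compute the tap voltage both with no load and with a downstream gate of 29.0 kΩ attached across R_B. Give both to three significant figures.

Open-circuit: V = 13.9 × 5.60/(18.0 + 5.60) = 3.30 V.
With the load, R_B becomes R_B‖R_L = 4.694 kΩ, so V = 13.9 × 4.694/22.69 = 2.87 V.

Unloaded: 3.30 V; loaded: 2.87 V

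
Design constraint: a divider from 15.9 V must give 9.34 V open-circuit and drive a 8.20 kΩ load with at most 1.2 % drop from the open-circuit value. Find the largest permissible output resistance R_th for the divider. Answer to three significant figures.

Loading drop = R_th/(R_th + R_L) ≤ 0.0120, so R_th ≤ R_L · ε/(1−ε) = 8.20 kΩ × 0.0120/0.9880 = 99.6 Ω.

R_th ≤ 99.6 Ω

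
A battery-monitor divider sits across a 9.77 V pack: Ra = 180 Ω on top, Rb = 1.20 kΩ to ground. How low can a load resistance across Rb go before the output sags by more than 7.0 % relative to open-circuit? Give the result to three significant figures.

Output resistance R_th = Ra‖Rb = (180 × 1200)/1380 = 156.5 Ω.
The fractional drop is R_th/(R_th + R_L); requiring this ≤ 0.0700 gives R_L ≥ R_th(1/0.0700 − 1) = 156.5 × 13.29 = 2.08 kΩ.

R_L(min) ≈ 2.08 kΩ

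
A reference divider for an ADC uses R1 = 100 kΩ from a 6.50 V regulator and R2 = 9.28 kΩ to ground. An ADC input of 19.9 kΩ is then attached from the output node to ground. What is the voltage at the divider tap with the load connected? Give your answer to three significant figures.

V_out ≈ 0.387 V

The load sits in parallel with R2: R2‖R_L = (9.28 × 19.9) / (9.28 + 19.9) = 6.329 kΩ.
V_out = 6.50 × 6.329 / (100 + 6.329) = 6.50 × 6.329/106.3 = 0.387 V.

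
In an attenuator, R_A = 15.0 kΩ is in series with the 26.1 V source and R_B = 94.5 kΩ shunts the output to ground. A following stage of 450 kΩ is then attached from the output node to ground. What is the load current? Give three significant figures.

I_L ≈ 0.0487 mA

R_B‖R_L = 78.10 kΩ; V_out = 26.1 × 78.10/93.10 = 21.89 V.
I_L = V_out / R_L = 21.89 / 450 kΩ = 0.0487 mA.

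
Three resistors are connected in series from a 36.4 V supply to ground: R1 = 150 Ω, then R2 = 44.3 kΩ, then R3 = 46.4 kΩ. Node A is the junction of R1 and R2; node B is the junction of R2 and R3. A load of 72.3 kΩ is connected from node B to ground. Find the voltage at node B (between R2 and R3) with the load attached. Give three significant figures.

V ≈ 14.1 V

At node B, R3 is in parallel with the load: R3‖R_L = 28260 Ω.
Below node A the resistance is R2 + (R3‖R_L) = 72560 Ω, so V_A = 36.4 × 72560/72710 = 36.32 V.
Then V_B = V_A × (R3‖R_L)/(R2 + R3‖R_L) = 36.32 × 28260/72560 = 14.1 V.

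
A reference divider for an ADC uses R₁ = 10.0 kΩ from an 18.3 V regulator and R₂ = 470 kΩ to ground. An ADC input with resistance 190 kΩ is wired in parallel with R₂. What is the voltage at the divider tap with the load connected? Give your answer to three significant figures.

The load sits in parallel with R₂: R₂‖R_L = (470 × 190) / (470 + 190) = 135.3 kΩ.
V_out = 18.3 × 135.3 / (10.0 + 135.3) = 18.3 × 135.3/145.3 = 17.0 V.
(Unloaded it would have been 17.9 V.)

V_out ≈ 17.0 V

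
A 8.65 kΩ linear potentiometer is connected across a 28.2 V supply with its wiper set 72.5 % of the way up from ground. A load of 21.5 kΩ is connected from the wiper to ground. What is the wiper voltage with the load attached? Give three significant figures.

V ≈ 18.9 V

The wiper splits the pot into (1−α)R = 2.379 kΩ above and αR = 6.271 kΩ below.
Lower section ‖ load = 4.855 kΩ.
V_wiper = 28.2 × 4.855/(2.379 + 4.855) = 18.9 V.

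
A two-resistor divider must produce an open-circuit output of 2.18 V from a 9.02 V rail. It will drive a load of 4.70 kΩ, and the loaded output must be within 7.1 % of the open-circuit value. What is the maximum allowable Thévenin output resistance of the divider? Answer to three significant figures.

Loading drop = R_th/(R_th + R_L) ≤ 0.0710, so R_th ≤ R_L · ε/(1−ε) = 4.70 kΩ × 0.0710/0.9290 = 359 Ω.
(Any R1, R2 with R2/(R1+R2) = 0.242 and R1‖R2 ≤ 359 Ω will meet the spec.)

R_th ≤ 359 Ω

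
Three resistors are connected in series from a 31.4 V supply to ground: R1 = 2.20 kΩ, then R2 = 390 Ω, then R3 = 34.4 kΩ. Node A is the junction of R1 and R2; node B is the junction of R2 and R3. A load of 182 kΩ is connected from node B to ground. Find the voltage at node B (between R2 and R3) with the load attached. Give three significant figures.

At node B, R3 is in parallel with the load: R3‖R_L = 28930 Ω.
Below node A the resistance is R2 + (R3‖R_L) = 29320 Ω, so V_A = 31.4 × 29320/31520 = 29.21 V.
Then V_B = V_A × (R3‖R_L)/(R2 + R3‖R_L) = 29.21 × 28930/29320 = 28.8 V.

V ≈ 28.8 V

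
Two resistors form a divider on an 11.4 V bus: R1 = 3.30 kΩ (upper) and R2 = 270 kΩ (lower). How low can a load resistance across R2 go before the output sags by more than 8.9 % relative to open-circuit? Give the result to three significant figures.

R_L(min) ≈ 33.4 kΩ

Output resistance R_th = R1‖R2 = (3.30 × 270)/273.3 = 3.260 kΩ.
The fractional drop is R_th/(R_th + R_L); requiring this ≤ 0.0890 gives R_L ≥ R_th(1/0.0890 − 1) = 3.260 × 10.24 = 33.4 kΩ.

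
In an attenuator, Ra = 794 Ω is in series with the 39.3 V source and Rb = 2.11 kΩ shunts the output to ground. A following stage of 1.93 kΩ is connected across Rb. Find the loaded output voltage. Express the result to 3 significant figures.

The load sits in parallel with Rb: Rb‖R_L = (2110 × 1930) / (2110 + 1930) = 1008 Ω.
V_out = 39.3 × 1008 / (794 + 1008) = 39.3 × 1008/1802 = 22.0 V.

V_out ≈ 22.0 V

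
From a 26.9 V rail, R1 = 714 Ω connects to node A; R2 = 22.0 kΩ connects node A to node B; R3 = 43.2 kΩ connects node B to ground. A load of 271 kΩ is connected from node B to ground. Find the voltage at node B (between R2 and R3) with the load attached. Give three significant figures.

V ≈ 16.7 V

At node B, R3 is in parallel with the load: R3‖R_L = 37260 Ω.
Below node A the resistance is R2 + (R3‖R_L) = 59260 Ω, so V_A = 26.9 × 59260/59970 = 26.58 V.
Then V_B = V_A × (R3‖R_L)/(R2 + R3‖R_L) = 26.58 × 37260/59260 = 16.7 V.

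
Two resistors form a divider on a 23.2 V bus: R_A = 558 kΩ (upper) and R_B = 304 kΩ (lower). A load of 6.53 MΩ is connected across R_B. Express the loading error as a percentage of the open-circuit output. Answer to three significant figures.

2.93 %

The divider's output (Thévenin) resistance is R_A‖R_B = 196.8 kΩ.
Fractional drop under load = R_th/(R_th + R_L) = 196.8 / (196.8 + 6530) = 0.02925.
So the output falls by 2.93 %.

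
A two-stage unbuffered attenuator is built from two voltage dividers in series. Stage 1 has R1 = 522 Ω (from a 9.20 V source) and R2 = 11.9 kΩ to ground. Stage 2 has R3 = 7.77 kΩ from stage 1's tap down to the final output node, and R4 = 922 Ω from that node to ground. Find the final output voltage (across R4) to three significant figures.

V_out ≈ 0.884 V

Stage 2 presents R3+R4 = 8692 Ω as a load on stage 1's tap.
Stage 1's lower leg becomes R2‖(R3+R4) = 5023 Ω, so V_mid = 9.20 × 5023/5545 = 8.334 V.
Stage 2 is itself unloaded: V_out = V_mid × R4/(R3+R4) = 8.334 × 922/8692 = 0.884 V.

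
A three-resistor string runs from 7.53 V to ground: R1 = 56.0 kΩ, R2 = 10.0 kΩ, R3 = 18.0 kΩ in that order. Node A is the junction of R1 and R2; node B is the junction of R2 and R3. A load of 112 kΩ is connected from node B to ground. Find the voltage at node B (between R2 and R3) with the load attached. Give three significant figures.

V ≈ 1.43 V

At node B, R3 is in parallel with the load: R3‖R_L = 15.51 kΩ.
Below node A the resistance is R2 + (R3‖R_L) = 25.51 kΩ, so V_A = 7.53 × 25.51/81.51 = 2.357 V.
Then V_B = V_A × (R3‖R_L)/(R2 + R3‖R_L) = 2.357 × 15.51/25.51 = 1.43 V.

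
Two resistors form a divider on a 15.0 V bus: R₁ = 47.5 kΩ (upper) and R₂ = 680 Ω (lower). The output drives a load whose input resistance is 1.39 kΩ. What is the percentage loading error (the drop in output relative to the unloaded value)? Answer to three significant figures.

The divider's output (Thévenin) resistance is R₁‖R₂ = 670.4 Ω.
Fractional drop under load = R_th/(R_th + R_L) = 670.4 / (670.4 + 1390) = 0.3254.
So the output falls by 32.5 %.

32.5 %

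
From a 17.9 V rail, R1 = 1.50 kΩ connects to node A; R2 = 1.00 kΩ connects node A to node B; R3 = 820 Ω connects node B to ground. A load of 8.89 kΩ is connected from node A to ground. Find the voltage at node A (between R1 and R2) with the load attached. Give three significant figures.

V ≈ 8.98 V

Below node A the series string R2+R3 = 1820 Ω sits in parallel with the 8890 Ω load: 1511 Ω.
V_A = 17.9 × 1511/(1500 + 1511) = 8.98 V.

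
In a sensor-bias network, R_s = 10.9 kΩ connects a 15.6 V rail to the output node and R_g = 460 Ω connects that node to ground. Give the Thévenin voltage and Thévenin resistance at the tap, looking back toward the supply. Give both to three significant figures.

V_th is the open-circuit tap voltage: 15.6 × 460/(10900 + 460) = 0.632 V.
With the supply zeroed, R_s and R_g appear in parallel from the tap: R_th = R_s‖R_g = (10900 × 460)/11360 = 441 Ω.

V_th = 0.632 V, R_th = 441 Ω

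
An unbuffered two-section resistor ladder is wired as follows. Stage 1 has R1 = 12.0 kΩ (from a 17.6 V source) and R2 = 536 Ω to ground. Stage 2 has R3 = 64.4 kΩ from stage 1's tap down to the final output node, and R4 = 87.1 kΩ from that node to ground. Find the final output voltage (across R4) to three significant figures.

V_out ≈ 0.431 V

Stage 2 presents R3+R4 = 151500 Ω as a load on stage 1's tap.
Stage 1's lower leg becomes R2‖(R3+R4) = 534.1 Ω, so V_mid = 17.6 × 534.1/12530 = 0.7500 V.
Stage 2 is itself unloaded: V_out = V_mid × R4/(R3+R4) = 0.7500 × 87100/151500 = 0.431 V.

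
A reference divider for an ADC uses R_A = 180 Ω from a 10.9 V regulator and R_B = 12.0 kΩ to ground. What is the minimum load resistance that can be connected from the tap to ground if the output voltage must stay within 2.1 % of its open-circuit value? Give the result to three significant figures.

R_L(min) ≈ 8.27 kΩ

Output resistance R_th = R_A‖R_B = (180 × 12000)/12180 = 177.3 Ω.
The fractional drop is R_th/(R_th + R_L); requiring this ≤ 0.0210 gives R_L ≥ R_th(1/0.0210 − 1) = 177.3 × 46.62 = 8.27 kΩ.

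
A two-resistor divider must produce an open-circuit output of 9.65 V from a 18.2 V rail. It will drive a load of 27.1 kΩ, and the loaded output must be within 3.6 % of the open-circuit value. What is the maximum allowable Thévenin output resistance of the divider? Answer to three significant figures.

Loading drop = R_th/(R_th + R_L) ≤ 0.0360, so R_th ≤ R_L · ε/(1−ε) = 27.1 kΩ × 0.0360/0.9640 = 1.01 kΩ.
(Any R1, R2 with R2/(R1+R2) = 0.530 and R1‖R2 ≤ 1.01 kΩ will meet the spec.)

R_th ≤ 1.01 kΩ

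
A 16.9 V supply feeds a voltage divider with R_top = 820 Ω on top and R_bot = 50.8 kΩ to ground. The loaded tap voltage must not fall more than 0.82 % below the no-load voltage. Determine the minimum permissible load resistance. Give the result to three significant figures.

R_L(min) ≈ 97.6 kΩ

Output resistance R_th = R_top‖R_bot = (820 × 50800)/51620 = 807.0 Ω.
The fractional drop is R_th/(R_th + R_L); requiring this ≤ 0.00820 gives R_L ≥ R_th(1/0.00820 − 1) = 807.0 × 121.0 = 97.6 kΩ.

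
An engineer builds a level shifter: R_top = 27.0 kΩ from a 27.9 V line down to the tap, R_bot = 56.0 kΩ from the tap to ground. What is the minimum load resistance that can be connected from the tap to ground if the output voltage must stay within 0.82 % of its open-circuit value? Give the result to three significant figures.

Output resistance R_th = R_top‖R_bot = (27.0 × 56.0)/83.00 = 18.22 kΩ.
The fractional drop is R_th/(R_th + R_L); requiring this ≤ 0.00820 gives R_L ≥ R_th(1/0.00820 − 1) = 18.22 × 121.0 = 2.20 MΩ.

R_L(min) ≈ 2.20 MΩ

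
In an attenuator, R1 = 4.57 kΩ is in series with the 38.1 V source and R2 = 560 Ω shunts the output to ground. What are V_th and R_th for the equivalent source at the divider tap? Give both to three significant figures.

V_th is the open-circuit tap voltage: 38.1 × 560/(4570 + 560) = 4.16 V.
With the supply zeroed, R1 and R2 appear in parallel from the tap: R_th = R1‖R2 = (4570 × 560)/5130 = 499 Ω.

V_th = 4.16 V, R_th = 499 Ω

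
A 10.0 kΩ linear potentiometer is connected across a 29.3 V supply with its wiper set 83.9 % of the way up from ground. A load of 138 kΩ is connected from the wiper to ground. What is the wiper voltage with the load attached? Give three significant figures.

V ≈ 24.3 V

The wiper splits the pot into (1−α)R = 1.610 kΩ above and αR = 8.390 kΩ below.
Lower section ‖ load = 7.909 kΩ.
V_wiper = 29.3 × 7.909/(1.610 + 7.909) = 24.3 V.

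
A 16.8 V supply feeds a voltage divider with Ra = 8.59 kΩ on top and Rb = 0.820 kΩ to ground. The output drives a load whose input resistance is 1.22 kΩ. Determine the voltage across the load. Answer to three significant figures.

The load sits in parallel with Rb: Rb‖R_L = (820 × 1220) / (820 + 1220) = 490.4 Ω.
V_out = 16.8 × 490.4 / (8590 + 490.4) = 16.8 × 490.4/9080 = 0.907 V.

V_out ≈ 0.907 V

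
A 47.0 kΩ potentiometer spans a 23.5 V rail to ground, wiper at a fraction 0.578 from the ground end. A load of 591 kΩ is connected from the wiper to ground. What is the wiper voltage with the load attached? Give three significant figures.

V ≈ 13.3 V

The wiper splits the pot into (1−α)R = 19.83 kΩ above and αR = 27.17 kΩ below.
Lower section ‖ load = 25.97 kΩ.
V_wiper = 23.5 × 25.97/(19.83 + 25.97) = 13.3 V.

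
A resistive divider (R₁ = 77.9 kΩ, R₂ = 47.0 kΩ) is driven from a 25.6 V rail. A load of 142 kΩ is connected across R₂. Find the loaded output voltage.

The load sits in parallel with R₂: R₂‖R_L = (47.0 × 142) / (47.0 + 142) = 35.31 kΩ.
V_out = 25.6 × 35.31 / (77.9 + 35.31) = 25.6 × 35.31/113.2 = 7.98 V.

V_out ≈ 7.98 V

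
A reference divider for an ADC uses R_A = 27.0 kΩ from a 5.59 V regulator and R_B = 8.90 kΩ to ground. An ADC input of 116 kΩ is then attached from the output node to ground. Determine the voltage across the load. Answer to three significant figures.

V_out ≈ 1.31 V

The load sits in parallel with R_B: R_B‖R_L = (8.90 × 116) / (8.90 + 116) = 8.266 kΩ.
V_out = 5.59 × 8.266 / (27.0 + 8.266) = 5.59 × 8.266/35.27 = 1.31 V.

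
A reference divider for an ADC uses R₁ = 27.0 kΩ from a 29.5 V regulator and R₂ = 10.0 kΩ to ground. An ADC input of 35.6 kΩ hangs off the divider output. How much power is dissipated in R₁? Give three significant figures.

P ≈ 19.4 mW

Total resistance from the source is R₁ + (R₂‖R_L) = 34.81 kΩ, so I = 29.5/34.81 kΩ = 0.8475 mA.
P = I²·R₁ = (0.8475 mA)² × 27.0 kΩ = 19.4 mW.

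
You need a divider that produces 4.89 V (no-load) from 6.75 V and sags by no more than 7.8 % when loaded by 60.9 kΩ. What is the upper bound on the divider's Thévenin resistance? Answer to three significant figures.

R_th ≤ 5.15 kΩ

Loading drop = R_th/(R_th + R_L) ≤ 0.0780, so R_th ≤ R_L · ε/(1−ε) = 60.9 kΩ × 0.0780/0.9220 = 5.15 kΩ.
(Any R1, R2 with R2/(R1+R2) = 0.724 and R1‖R2 ≤ 5.15 kΩ will meet the spec.)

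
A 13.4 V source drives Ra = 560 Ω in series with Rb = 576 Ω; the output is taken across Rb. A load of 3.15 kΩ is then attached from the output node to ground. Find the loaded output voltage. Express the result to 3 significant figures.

The load sits in parallel with Rb: Rb‖R_L = (576 × 3150) / (576 + 3150) = 487.0 Ω.
V_out = 13.4 × 487.0 / (560 + 487.0) = 13.4 × 487.0/1047 = 6.23 V.

V_out ≈ 6.23 V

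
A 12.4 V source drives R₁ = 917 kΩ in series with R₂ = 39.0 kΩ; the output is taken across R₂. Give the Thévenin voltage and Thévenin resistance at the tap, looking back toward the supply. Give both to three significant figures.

V_th = 0.506 V, R_th = 37.4 kΩ

V_th is the open-circuit tap voltage: 12.4 × 39.0/(917 + 39.0) = 0.506 V.
With the supply zeroed, R₁ and R₂ appear in parallel from the tap: R_th = R₁‖R₂ = (917 × 39.0)/956.0 = 37.4 kΩ.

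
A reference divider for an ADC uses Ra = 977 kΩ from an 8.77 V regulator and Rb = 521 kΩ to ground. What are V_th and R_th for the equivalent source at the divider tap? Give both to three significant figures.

V_th = 3.05 V, R_th = 340 kΩ

V_th is the open-circuit tap voltage: 8.77 × 521/(977 + 521) = 3.05 V.
With the supply zeroed, Ra and Rb appear in parallel from the tap: R_th = Ra‖Rb = (977 × 521)/1498 = 340 kΩ.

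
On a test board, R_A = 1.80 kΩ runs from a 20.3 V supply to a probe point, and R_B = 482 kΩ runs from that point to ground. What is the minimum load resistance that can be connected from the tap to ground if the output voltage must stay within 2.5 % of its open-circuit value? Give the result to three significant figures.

R_L(min) ≈ 69.9 kΩ

Output resistance R_th = R_A‖R_B = (1.80 × 482)/483.8 = 1.793 kΩ.
The fractional drop is R_th/(R_th + R_L); requiring this ≤ 0.0250 gives R_L ≥ R_th(1/0.0250 − 1) = 1.793 × 39.00 = 69.9 kΩ.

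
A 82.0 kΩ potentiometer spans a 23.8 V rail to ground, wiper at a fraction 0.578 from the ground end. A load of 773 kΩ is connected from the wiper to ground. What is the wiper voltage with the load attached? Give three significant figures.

The wiper splits the pot into (1−α)R = 34.60 kΩ above and αR = 47.40 kΩ below.
Lower section ‖ load = 44.66 kΩ.
V_wiper = 23.8 × 44.66/(34.60 + 44.66) = 13.4 V.

V ≈ 13.4 V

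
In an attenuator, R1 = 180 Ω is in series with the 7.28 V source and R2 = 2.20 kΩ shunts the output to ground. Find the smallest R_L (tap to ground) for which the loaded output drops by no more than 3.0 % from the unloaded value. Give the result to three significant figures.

Output resistance R_th = R1‖R2 = (180 × 2200)/2380 = 166.4 Ω.
The fractional drop is R_th/(R_th + R_L); requiring this ≤ 0.0300 gives R_L ≥ R_th(1/0.0300 − 1) = 166.4 × 32.33 = 5.38 kΩ.

R_L(min) ≈ 5.38 kΩ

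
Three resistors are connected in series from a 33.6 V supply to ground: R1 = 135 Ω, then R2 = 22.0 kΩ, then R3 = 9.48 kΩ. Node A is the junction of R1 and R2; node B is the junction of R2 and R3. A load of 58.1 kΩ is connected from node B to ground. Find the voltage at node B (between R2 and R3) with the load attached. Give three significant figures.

At node B, R3 is in parallel with the load: R3‖R_L = 8150 Ω.
Below node A the resistance is R2 + (R3‖R_L) = 30150 Ω, so V_A = 33.6 × 30150/30290 = 33.45 V.
Then V_B = V_A × (R3‖R_L)/(R2 + R3‖R_L) = 33.45 × 8150/30150 = 9.04 V.

V ≈ 9.04 V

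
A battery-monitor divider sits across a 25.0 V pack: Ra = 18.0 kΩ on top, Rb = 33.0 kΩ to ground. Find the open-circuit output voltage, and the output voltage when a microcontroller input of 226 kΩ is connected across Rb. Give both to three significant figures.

Unloaded: 16.2 V; loaded: 15.4 V

Open-circuit: V = 25.0 × 33.0/(18.0 + 33.0) = 16.2 V.
With the load, Rb becomes Rb‖R_L = 28.80 kΩ, so V = 25.0 × 28.80/46.80 = 15.4 V.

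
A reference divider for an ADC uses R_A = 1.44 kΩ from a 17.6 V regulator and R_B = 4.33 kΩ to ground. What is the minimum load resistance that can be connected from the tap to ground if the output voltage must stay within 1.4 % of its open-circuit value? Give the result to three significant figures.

Output resistance R_th = R_A‖R_B = (1.44 × 4.33)/5.770 = 1.081 kΩ.
The fractional drop is R_th/(R_th + R_L); requiring this ≤ 0.0140 gives R_L ≥ R_th(1/0.0140 − 1) = 1.081 × 70.43 = 76.1 kΩ.

R_L(min) ≈ 76.1 kΩ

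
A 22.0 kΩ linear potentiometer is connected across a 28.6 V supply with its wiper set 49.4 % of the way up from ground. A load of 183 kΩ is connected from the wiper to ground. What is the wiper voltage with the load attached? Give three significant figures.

The wiper splits the pot into (1−α)R = 11.13 kΩ above and αR = 10.87 kΩ below.
Lower section ‖ load = 10.26 kΩ.
V_wiper = 28.6 × 10.26/(11.13 + 10.26) = 13.7 V.

V ≈ 13.7 V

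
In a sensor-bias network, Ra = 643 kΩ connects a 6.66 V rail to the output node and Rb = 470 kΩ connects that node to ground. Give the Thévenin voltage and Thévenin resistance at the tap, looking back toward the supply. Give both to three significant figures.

V_th = 2.81 V, R_th = 272 kΩ

V_th is the open-circuit tap voltage: 6.66 × 470/(643 + 470) = 2.81 V.
With the supply zeroed, Ra and Rb appear in parallel from the tap: R_th = Ra‖Rb = (643 × 470)/1113 = 272 kΩ.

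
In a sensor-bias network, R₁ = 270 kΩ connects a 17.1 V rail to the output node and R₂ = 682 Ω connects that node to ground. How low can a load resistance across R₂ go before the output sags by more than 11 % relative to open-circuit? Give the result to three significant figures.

Output resistance R_th = R₁‖R₂ = (270000 × 682)/270700 = 680.3 Ω.
The fractional drop is R_th/(R_th + R_L); requiring this ≤ 0.110 gives R_L ≥ R_th(1/0.110 − 1) = 680.3 × 8.091 = 5.50 kΩ.

R_L(min) ≈ 5.50 kΩ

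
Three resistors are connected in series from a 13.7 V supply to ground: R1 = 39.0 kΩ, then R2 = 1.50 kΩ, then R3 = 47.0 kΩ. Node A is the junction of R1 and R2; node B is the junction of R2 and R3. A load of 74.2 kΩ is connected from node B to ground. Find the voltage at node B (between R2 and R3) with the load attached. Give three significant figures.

V ≈ 5.69 V

At node B, R3 is in parallel with the load: R3‖R_L = 28.77 kΩ.
Below node A the resistance is R2 + (R3‖R_L) = 30.27 kΩ, so V_A = 13.7 × 30.27/69.27 = 5.987 V.
Then V_B = V_A × (R3‖R_L)/(R2 + R3‖R_L) = 5.987 × 28.77/30.27 = 5.69 V.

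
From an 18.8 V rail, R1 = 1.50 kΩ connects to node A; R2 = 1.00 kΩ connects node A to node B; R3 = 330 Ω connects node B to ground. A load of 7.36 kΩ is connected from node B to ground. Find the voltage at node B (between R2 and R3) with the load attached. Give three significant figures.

V ≈ 2.11 V

At node B, R3 is in parallel with the load: R3‖R_L = 315.8 Ω.
Below node A the resistance is R2 + (R3‖R_L) = 1316 Ω, so V_A = 18.8 × 1316/2816 = 8.785 V.
Then V_B = V_A × (R3‖R_L)/(R2 + R3‖R_L) = 8.785 × 315.8/1316 = 2.11 V.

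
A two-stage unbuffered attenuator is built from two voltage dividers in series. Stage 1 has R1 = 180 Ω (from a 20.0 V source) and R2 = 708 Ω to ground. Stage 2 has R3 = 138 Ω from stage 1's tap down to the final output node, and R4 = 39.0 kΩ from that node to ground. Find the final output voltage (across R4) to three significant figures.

Stage 2 presents R3+R4 = 39140 Ω as a load on stage 1's tap.
Stage 1's lower leg becomes R2‖(R3+R4) = 695.4 Ω, so V_mid = 20.0 × 695.4/875.4 = 15.89 V.
Stage 2 is itself unloaded: V_out = V_mid × R4/(R3+R4) = 15.89 × 39000/39140 = 15.8 V.

V_out ≈ 15.8 V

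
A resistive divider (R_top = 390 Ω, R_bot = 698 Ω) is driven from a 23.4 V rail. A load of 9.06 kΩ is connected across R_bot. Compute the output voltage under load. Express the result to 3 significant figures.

The load sits in parallel with R_bot: R_bot‖R_L = (698 × 9060) / (698 + 9060) = 648.1 Ω.
V_out = 23.4 × 648.1 / (390 + 648.1) = 23.4 × 648.1/1038 = 14.6 V.

V_out ≈ 14.6 V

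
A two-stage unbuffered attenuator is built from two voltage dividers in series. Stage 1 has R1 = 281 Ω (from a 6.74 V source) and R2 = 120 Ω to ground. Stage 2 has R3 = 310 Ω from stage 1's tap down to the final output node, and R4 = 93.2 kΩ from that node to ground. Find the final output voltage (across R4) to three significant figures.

V_out ≈ 2.01 V

Stage 2 presents R3+R4 = 93510 Ω as a load on stage 1's tap.
Stage 1's lower leg becomes R2‖(R3+R4) = 119.8 Ω, so V_mid = 6.74 × 119.8/400.8 = 2.015 V.
Stage 2 is itself unloaded: V_out = V_mid × R4/(R3+R4) = 2.015 × 93200/93510 = 2.01 V.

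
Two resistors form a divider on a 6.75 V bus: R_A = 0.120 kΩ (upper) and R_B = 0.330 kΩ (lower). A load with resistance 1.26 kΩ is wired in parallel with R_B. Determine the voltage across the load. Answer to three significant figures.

The load sits in parallel with R_B: R_B‖R_L = (330 × 1260) / (330 + 1260) = 261.5 Ω.
V_out = 6.75 × 261.5 / (120 + 261.5) = 6.75 × 261.5/381.5 = 4.63 V.

V_out ≈ 4.63 V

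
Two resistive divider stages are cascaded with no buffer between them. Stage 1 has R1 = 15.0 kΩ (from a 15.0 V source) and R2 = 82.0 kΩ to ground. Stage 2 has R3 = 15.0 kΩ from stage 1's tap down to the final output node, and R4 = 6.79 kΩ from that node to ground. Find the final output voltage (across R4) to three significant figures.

Stage 2 presents R3+R4 = 21.79 kΩ as a load on stage 1's tap.
Stage 1's lower leg becomes R2‖(R3+R4) = 17.22 kΩ, so V_mid = 15.0 × 17.22/32.22 = 8.016 V.
Stage 2 is itself unloaded: V_out = V_mid × R4/(R3+R4) = 8.016 × 6.79/21.79 = 2.50 V.

V_out ≈ 2.50 V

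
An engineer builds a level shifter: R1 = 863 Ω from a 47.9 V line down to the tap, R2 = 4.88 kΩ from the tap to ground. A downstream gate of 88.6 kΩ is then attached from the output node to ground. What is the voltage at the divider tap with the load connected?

V_out ≈ 40.4 V

The load sits in parallel with R2: R2‖R_L = (4880 × 88600) / (4880 + 88600) = 4625 Ω.
V_out = 47.9 × 4625 / (863 + 4625) = 47.9 × 4625/5488 = 40.4 V.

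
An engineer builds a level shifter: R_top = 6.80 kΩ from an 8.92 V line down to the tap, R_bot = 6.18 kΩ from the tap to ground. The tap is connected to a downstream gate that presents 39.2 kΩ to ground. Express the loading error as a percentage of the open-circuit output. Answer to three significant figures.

The divider's output (Thévenin) resistance is R_top‖R_bot = 3.238 kΩ.
Fractional drop under load = R_th/(R_th + R_L) = 3.238 / (3.238 + 39.2) = 0.07629.
So the output falls by 7.63 %.

7.63 %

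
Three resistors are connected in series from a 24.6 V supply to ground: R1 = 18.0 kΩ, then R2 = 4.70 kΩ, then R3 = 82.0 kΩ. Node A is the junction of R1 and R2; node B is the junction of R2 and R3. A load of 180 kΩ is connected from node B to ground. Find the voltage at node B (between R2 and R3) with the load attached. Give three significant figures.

At node B, R3 is in parallel with the load: R3‖R_L = 56.34 kΩ.
Below node A the resistance is R2 + (R3‖R_L) = 61.04 kΩ, so V_A = 24.6 × 61.04/79.04 = 19.00 V.
Then V_B = V_A × (R3‖R_L)/(R2 + R3‖R_L) = 19.00 × 56.34/61.04 = 17.5 V.

V ≈ 17.5 V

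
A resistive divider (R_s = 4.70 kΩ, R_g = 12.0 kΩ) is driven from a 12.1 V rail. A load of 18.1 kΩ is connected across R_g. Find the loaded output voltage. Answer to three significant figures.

V_out ≈ 7.33 V

The load sits in parallel with R_g: R_g‖R_L = (12.0 × 18.1) / (12.0 + 18.1) = 7.216 kΩ.
V_out = 12.1 × 7.216 / (4.70 + 7.216) = 12.1 × 7.216/11.92 = 7.33 V.
(Unloaded it would have been 8.69 V.)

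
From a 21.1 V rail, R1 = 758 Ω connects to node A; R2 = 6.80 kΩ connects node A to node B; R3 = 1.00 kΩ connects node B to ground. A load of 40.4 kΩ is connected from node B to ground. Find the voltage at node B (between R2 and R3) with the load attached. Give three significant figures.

At node B, R3 is in parallel with the load: R3‖R_L = 975.8 Ω.
Below node A the resistance is R2 + (R3‖R_L) = 7776 Ω, so V_A = 21.1 × 7776/8534 = 19.23 V.
Then V_B = V_A × (R3‖R_L)/(R2 + R3‖R_L) = 19.23 × 975.8/7776 = 2.41 V.

V ≈ 2.41 V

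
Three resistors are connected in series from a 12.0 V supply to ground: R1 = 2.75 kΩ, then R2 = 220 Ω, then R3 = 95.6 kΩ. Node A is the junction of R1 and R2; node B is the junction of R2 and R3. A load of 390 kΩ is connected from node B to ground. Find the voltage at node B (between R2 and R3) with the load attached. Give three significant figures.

V ≈ 11.6 V

At node B, R3 is in parallel with the load: R3‖R_L = 76780 Ω.
Below node A the resistance is R2 + (R3‖R_L) = 77000 Ω, so V_A = 12.0 × 77000/79750 = 11.59 V.
Then V_B = V_A × (R3‖R_L)/(R2 + R3‖R_L) = 11.59 × 76780/77000 = 11.6 V.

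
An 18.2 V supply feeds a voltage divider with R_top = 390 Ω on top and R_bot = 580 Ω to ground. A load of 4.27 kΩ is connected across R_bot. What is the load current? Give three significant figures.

R_bot‖R_L = 510.6 Ω; V_out = 18.2 × 510.6/900.6 = 10.32 V.
I_L = V_out / R_L = 10.32 / 4.27 kΩ = 2.42 mA.

I_L ≈ 2.42 mA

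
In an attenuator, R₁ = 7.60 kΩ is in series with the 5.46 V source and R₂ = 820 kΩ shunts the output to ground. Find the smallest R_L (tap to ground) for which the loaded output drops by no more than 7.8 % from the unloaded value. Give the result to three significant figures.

Output resistance R_th = R₁‖R₂ = (7.60 × 820)/827.6 = 7.530 kΩ.
The fractional drop is R_th/(R_th + R_L); requiring this ≤ 0.0780 gives R_L ≥ R_th(1/0.0780 − 1) = 7.530 × 11.82 = 89.0 kΩ.

R_L(min) ≈ 89.0 kΩ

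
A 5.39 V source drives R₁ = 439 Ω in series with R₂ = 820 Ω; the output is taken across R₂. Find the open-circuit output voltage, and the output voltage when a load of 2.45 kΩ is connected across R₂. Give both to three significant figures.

Open-circuit: V = 5.39 × 820/(439 + 820) = 3.51 V.
With the load, R₂ becomes R₂‖R_L = 614.4 Ω, so V = 5.39 × 614.4/1053 = 3.14 V.

Unloaded: 3.51 V; loaded: 3.14 V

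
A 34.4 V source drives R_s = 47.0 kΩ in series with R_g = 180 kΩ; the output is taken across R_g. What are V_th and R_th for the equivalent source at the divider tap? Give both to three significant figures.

V_th = 27.3 V, R_th = 37.3 kΩ

V_th is the open-circuit tap voltage: 34.4 × 180/(47.0 + 180) = 27.3 V.
With the supply zeroed, R_s and R_g appear in parallel from the tap: R_th = R_s‖R_g = (47.0 × 180)/227.0 = 37.3 kΩ.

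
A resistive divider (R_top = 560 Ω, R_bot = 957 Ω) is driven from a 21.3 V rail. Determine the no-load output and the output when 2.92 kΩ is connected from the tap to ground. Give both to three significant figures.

Open-circuit: V = 21.3 × 957/(560 + 957) = 13.4 V.
With the load, R_bot becomes R_bot‖R_L = 720.8 Ω, so V = 21.3 × 720.8/1281 = 12.0 V.

Unloaded: 13.4 V; loaded: 12.0 V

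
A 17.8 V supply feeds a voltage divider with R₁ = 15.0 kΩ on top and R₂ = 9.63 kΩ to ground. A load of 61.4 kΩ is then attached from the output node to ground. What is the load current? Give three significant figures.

R₂‖R_L = 8.324 kΩ; V_out = 17.8 × 8.324/23.32 = 6.353 V.
I_L = V_out / R_L = 6.353 / 61.4 kΩ = 0.103 mA.

I_L ≈ 0.103 mA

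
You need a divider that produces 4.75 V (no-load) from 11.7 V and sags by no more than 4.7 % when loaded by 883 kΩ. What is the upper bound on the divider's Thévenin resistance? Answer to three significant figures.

Loading drop = R_th/(R_th + R_L) ≤ 0.0470, so R_th ≤ R_L · ε/(1−ε) = 883 kΩ × 0.0470/0.9530 = 43.5 kΩ.
(Any R1, R2 with R2/(R1+R2) = 0.406 and R1‖R2 ≤ 43.5 kΩ will meet the spec.)

R_th ≤ 43.5 kΩ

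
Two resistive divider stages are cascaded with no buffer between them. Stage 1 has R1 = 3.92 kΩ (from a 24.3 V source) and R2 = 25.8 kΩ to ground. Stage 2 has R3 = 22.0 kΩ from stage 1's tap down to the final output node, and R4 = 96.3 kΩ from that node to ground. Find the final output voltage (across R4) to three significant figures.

V_out ≈ 16.7 V

Stage 2 presents R3+R4 = 118.3 kΩ as a load on stage 1's tap.
Stage 1's lower leg becomes R2‖(R3+R4) = 21.18 kΩ, so V_mid = 24.3 × 21.18/25.10 = 20.51 V.
Stage 2 is itself unloaded: V_out = V_mid × R4/(R3+R4) = 20.51 × 96.3/118.3 = 16.7 V.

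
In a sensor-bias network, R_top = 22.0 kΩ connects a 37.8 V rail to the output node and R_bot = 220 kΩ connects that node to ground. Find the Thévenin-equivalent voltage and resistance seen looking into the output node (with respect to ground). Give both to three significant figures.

V_th is the open-circuit tap voltage: 37.8 × 220/(22.0 + 220) = 34.4 V.
With the supply zeroed, R_top and R_bot appear in parallel from the tap: R_th = R_top‖R_bot = (22.0 × 220)/242.0 = 20.0 kΩ.

V_th = 34.4 V, R_th = 20.0 kΩ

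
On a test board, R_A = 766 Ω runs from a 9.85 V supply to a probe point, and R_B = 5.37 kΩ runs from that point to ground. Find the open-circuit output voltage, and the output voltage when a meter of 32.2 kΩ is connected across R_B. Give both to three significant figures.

Unloaded: 8.62 V; loaded: 8.44 V

Open-circuit: V = 9.85 × 5370/(766 + 5370) = 8.62 V.
With the load, R_B becomes R_B‖R_L = 4602 Ω, so V = 9.85 × 4602/5368 = 8.44 V.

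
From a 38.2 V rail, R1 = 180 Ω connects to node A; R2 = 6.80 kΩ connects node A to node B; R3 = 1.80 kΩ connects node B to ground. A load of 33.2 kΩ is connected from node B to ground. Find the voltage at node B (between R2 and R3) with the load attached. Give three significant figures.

At node B, R3 is in parallel with the load: R3‖R_L = 1707 Ω.
Below node A the resistance is R2 + (R3‖R_L) = 8507 Ω, so V_A = 38.2 × 8507/8687 = 37.41 V.
Then V_B = V_A × (R3‖R_L)/(R2 + R3‖R_L) = 37.41 × 1707/8507 = 7.51 V.

V ≈ 7.51 V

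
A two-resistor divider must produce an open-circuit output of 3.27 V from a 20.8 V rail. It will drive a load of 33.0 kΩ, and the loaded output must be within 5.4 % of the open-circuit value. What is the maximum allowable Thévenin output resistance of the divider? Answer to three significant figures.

R_th ≤ 1.88 kΩ

Loading drop = R_th/(R_th + R_L) ≤ 0.0540, so R_th ≤ R_L · ε/(1−ε) = 33.0 kΩ × 0.0540/0.9460 = 1.88 kΩ.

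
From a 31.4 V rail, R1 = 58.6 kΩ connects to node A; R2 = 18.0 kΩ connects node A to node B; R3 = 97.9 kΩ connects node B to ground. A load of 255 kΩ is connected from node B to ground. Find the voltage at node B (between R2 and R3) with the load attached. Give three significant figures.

At node B, R3 is in parallel with the load: R3‖R_L = 70.74 kΩ.
Below node A the resistance is R2 + (R3‖R_L) = 88.74 kΩ, so V_A = 31.4 × 88.74/147.3 = 18.91 V.
Then V_B = V_A × (R3‖R_L)/(R2 + R3‖R_L) = 18.91 × 70.74/88.74 = 15.1 V.

V ≈ 15.1 V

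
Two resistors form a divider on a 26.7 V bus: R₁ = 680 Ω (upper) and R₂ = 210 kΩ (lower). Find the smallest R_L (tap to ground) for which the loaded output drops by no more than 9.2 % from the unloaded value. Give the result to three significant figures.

R_L(min) ≈ 6.69 kΩ

Output resistance R_th = R₁‖R₂ = (680 × 210000)/210700 = 677.8 Ω.
The fractional drop is R_th/(R_th + R_L); requiring this ≤ 0.0920 gives R_L ≥ R_th(1/0.0920 − 1) = 677.8 × 9.870 = 6.69 kΩ.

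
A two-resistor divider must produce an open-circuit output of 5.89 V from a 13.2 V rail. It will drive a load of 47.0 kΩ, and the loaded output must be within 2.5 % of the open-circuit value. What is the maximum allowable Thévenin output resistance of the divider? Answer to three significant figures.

Loading drop = R_th/(R_th + R_L) ≤ 0.0250, so R_th ≤ R_L · ε/(1−ε) = 47.0 kΩ × 0.0250/0.9750 = 1.21 kΩ.

R_th ≤ 1.21 kΩ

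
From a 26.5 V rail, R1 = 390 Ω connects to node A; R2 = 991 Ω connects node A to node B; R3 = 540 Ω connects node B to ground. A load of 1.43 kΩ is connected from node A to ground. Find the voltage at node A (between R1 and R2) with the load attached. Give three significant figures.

Below node A the series string R2+R3 = 1531 Ω sits in parallel with the 1430 Ω load: 739.4 Ω.
V_A = 26.5 × 739.4/(390 + 739.4) = 17.3 V.

V ≈ 17.3 V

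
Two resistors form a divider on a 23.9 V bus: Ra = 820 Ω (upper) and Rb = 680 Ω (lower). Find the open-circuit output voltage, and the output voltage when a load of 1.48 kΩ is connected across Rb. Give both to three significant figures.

Open-circuit: V = 23.9 × 680/(820 + 680) = 10.8 V.
With the load, Rb becomes Rb‖R_L = 465.9 Ω, so V = 23.9 × 465.9/1286 = 8.66 V.

Unloaded: 10.8 V; loaded: 8.66 V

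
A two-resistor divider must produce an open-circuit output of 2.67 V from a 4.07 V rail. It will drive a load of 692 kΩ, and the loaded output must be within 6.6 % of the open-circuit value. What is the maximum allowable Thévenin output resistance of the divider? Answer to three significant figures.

Loading drop = R_th/(R_th + R_L) ≤ 0.0660, so R_th ≤ R_L · ε/(1−ε) = 692 kΩ × 0.0660/0.9340 = 48.9 kΩ.
(Any R1, R2 with R2/(R1+R2) = 0.656 and R1‖R2 ≤ 48.9 kΩ will meet the spec.)

R_th ≤ 48.9 kΩ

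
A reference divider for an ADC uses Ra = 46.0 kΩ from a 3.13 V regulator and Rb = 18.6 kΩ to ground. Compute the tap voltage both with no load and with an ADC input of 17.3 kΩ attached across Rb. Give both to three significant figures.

Unloaded: 0.901 V; loaded: 0.510 V

Open-circuit: V = 3.13 × 18.6/(46.0 + 18.6) = 0.901 V.
With the load, Rb becomes Rb‖R_L = 8.963 kΩ, so V = 3.13 × 8.963/54.96 = 0.510 V.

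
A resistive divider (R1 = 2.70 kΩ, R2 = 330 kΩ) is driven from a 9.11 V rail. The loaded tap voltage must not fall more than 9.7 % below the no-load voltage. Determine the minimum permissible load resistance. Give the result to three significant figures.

R_L(min) ≈ 24.9 kΩ

Output resistance R_th = R1‖R2 = (2.70 × 330)/332.7 = 2.678 kΩ.
The fractional drop is R_th/(R_th + R_L); requiring this ≤ 0.0970 gives R_L ≥ R_th(1/0.0970 − 1) = 2.678 × 9.309 = 24.9 kΩ.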